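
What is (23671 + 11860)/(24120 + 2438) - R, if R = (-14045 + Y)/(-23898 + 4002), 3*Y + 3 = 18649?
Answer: 748476733/792596952 ≈ 0.94433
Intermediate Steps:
Y = 18646/3 (Y = -1 + (⅓)*18649 = -1 + 18649/3 = 18646/3 ≈ 6215.3)
R = 23489/59688 (R = (-14045 + 18646/3)/(-23898 + 4002) = -23489/3/(-19896) = -23489/3*(-1/19896) = 23489/59688 ≈ 0.39353)
(23671 + 11860)/(24120 + 2438) - R = (23671 + 11860)/(24120 + 2438) - 1*23489/59688 = 35531/26558 - 23489/59688 = 748476733/792596952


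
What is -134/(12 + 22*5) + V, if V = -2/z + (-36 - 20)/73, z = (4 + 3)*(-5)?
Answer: -281839/155855 ≈ -1.8083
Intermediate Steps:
z = -35 (z = 7*(-5) = -35)
V = -1814/2555 (V = -2/(-35) + (-36 - 20)/73 = -2*(-1/35) - 56*1/73 = 2/35 - 56/73 = -1814/2555 ≈ -0.70998)
-134/(12 + 22*5) + V = -134/(12 + 22*5) - 1814/2555 = -134/(12 + 110) - 1814/2555 = -134/122 - 1814/2555 = (1/122)*(-134) - 1814/2555 = -67/61 - 1814/2555 = -281839/155855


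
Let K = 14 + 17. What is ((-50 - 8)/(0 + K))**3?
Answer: -195112/29791 ≈ -6.5494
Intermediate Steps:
K = 31
((-50 - 8)/(0 + K))**3 = ((-50 - 8)/(0 + 31))**3 = (-58/31)**3 = -195112/29791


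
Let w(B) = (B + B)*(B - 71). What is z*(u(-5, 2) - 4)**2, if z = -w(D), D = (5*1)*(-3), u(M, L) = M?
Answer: -208980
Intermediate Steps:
D = -15 (D = 5*(-3) = -15)
w(B) = 2*B*(-71 + B) (w(B) = (2*B)*(-71 + B) = 2*B*(-71 + B))
z = -2580 (z = -2*(-15)*(-71 - 15) = -2*(-15)*(-86) = -1*2580 = -2580)
z*(u(-5, 2) - 4)**2 = -2580*(-5 - 4)**2 = -2580*(-9)**2 = -2580*81 = -208980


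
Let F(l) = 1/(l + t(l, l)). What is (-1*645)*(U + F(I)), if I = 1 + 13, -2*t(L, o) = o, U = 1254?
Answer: -5662455/7 ≈ -8.0892e+5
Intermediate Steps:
t(L, o) = -o/2
I = 14
F(l) = 2/l (F(l) = 1/(l - l/2) = 1/(l/2) = 2/l)
(-1*645)*(U + F(I)) = (-1*645)*(1254 + 2/14) = -645*(1254 + 2*(1/14)) = -645*(1254 + 1/7) = -645*8779/7 = -5662455/7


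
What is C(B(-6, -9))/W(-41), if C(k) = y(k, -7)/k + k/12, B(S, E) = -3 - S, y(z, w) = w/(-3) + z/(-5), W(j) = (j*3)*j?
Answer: 149/907740 ≈ 0.00016414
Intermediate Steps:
W(j) = 3*j² (W(j) = (3*j)*j = 3*j²)
y(z, w) = -w/3 - z/5 (y(z, w) = w*(-⅓) + z*(-⅕) = -w/3 - z/5)
C(k) = k/12 + (7/3 - k/5)/k (C(k) = (-⅓*(-7) - k/5)/k + k/12 = (7/3 - k/5)/k + k*(1/12) = (7/3 - k/5)/k + k/12 = k/12 + (7/3 - k/5)/k)
C(B(-6, -9))/W(-41) = (-⅕ + (-3 - 1*(-6))/12 + 7/(3*(-3 - 1*(-6))))/((3*(-41)²)) = (-⅕ + (-3 + 6)/12 + 7/(3*(-3 + 6)))/((3*1681)) = (-⅕ + (1/12)*3 + (7/3)/3)/5043 = (-⅕ + ¼ + (7/3)*(⅓))*(1/5043) = (-⅕ + ¼ + 7/9)*(1/5043) = (149/180)*(1/5043) = 149/907740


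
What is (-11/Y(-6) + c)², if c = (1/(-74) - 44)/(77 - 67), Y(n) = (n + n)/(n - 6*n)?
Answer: 292170649/547600 ≈ 533.55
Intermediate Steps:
Y(n) = -⅖ (Y(n) = (2*n)/((-5*n)) = (2*n)*(-1/(5*n)) = -⅖)
c = -3257/740 (c = (-1/74 - 44)/10 = -3257/74*⅒ = -3257/740 ≈ -4.4014)
(-11/Y(-6) + c)² = (-11/(-⅖) - 3257/740)² = (-11*(-5/2) - 3257/740)² = (55/2 - 3257/740)² = (17093/740)² = 292170649/547600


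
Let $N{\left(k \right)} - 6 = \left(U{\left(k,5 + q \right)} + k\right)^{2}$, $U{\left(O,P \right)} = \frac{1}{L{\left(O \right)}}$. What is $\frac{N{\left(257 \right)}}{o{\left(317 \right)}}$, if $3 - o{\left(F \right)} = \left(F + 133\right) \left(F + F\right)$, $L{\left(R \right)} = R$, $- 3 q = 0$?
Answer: $- \frac{4362998794}{18843581553} \approx -0.23154$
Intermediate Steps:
$q = 0$ ($q = \left(- \frac{1}{3}\right) 0 = 0$)
$U{\left(O,P \right)} = \frac{1}{O}$
$o{\left(F \right)} = 3 - 2 F \left(133 + F\right)$ ($o{\left(F \right)} = 3 - \left(F + 133\right) \left(F + F\right) = 3 - \left(133 + F\right) 2 F = 3 - 2 F \left(133 + F\right)$)
$N{\left(k \right)} = 6 + \left(k + \frac{1}{k}\right)^{2}$ ($N{\left(k \right)} = 6 + \left(\frac{1}{k} + k\right)^{2} = 6 + \left(k + \frac{1}{k}\right)^{2}$)
$\frac{N{\left(257 \right)}}{o{\left(317 \right)}} = \frac{8 + \frac{1}{66049} + 257^{2}}{3 - 84322 - 2 \cdot 317^{2}} = \frac{8 + \frac{1}{66049} + 66049}{3 - 84322 - 200978} = \frac{4362998794}{66049 \left(3 - 84322 - 200978\right)} = \frac{4362998794}{66049 \left(-285297\right)} = \frac{4362998794}{66049} \left(- \frac{1}{285297}\right) = - \frac{4362998794}{18843581553}$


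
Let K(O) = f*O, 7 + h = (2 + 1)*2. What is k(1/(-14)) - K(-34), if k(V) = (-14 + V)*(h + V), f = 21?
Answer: 142899/196 ≈ 729.08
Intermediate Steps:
h = -1 (h = -7 + (2 + 1)*2 = -7 + 3*2 = -7 + 6 = -1)
K(O) = 21*O
k(V) = (-1 + V)*(-14 + V) (k(V) = (-14 + V)*(-1 + V) = (-1 + V)*(-14 + V))
k(1/(-14)) - K(-34) = (14 + (1/(-14))² - 15/(-14)) - 21*(-34) = (14 + (-1/14)² - 15*(-1/14)) - 1*(-714) = (14 + 1/196 + 15/14) + 714 = 2955/196 + 714 = 142899/196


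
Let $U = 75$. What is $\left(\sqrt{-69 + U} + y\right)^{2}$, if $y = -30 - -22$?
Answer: $\left(8 - \sqrt{6}\right)^{2} \approx 30.808$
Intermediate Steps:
$y = -8$ ($y = -30 + 22 = -8$)
$\left(\sqrt{-69 + U} + y\right)^{2} = \left(\sqrt{-69 + 75} - 8\right)^{2} = \left(\sqrt{6} - 8\right)^{2} = \left(-8 + \sqrt{6}\right)^{2}$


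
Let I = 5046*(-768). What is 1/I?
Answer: -1/3875328 ≈ -2.5804e-7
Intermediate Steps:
I = -3875328
1/I = 1/(-3875328) = -1/3875328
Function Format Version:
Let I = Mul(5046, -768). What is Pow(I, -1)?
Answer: Rational(-1, 3875328) ≈ -2.5804e-7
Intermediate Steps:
I = -3875328
Pow(I, -1) = Pow(-3875328, -1) = Rational(-1, 3875328)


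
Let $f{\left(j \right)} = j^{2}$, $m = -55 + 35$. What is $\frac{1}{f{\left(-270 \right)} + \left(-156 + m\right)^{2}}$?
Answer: $\frac{1}{103876} \approx 9.6269 \cdot 10^{-6}$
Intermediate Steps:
$m = -20$
$\frac{1}{f{\left(-270 \right)} + \left(-156 + m\right)^{2}} = \frac{1}{\left(-270\right)^{2} + \left(-156 - 20\right)^{2}} = \frac{1}{72900 + \left(-176\right)^{2}} = \frac{1}{72900 + 30976} = \frac{1}{103876}$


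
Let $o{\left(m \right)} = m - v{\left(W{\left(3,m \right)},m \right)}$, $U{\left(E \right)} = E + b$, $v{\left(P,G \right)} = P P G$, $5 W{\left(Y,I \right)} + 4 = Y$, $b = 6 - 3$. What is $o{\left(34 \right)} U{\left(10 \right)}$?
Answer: $\frac{10608}{25} \approx 424.32$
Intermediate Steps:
$b = 3$ ($b = 6 - 3 = 3$)
$W{\left(Y,I \right)} = - \frac{4}{5} + \frac{Y}{5}$
$v{\left(P,G \right)} = G P^{2}$ ($v{\left(P,G \right)} = P^{2} G = G P^{2}$)
$U{\left(E \right)} = 3 + E$ ($U{\left(E \right)} = E + 3 = 3 + E$)
$o{\left(m \right)} = \frac{24 m}{25}$ ($o{\left(m \right)} = m - m \left(- \frac{4}{5} + \frac{1}{5} \cdot 3\right)^{2} = m - m \left(- \frac{4}{5} + \frac{3}{5}\right)^{2} = m - m \left(- \frac{1}{5}\right)^{2} = m - m \frac{1}{25} = m - \frac{m}{25} = \frac{24 m}{25}$)
$o{\left(34 \right)} U{\left(10 \right)} = \frac{24}{25} \cdot 34 \left(3 + 10\right) = \frac{816}{25} \cdot 13 = \frac{10608}{25}$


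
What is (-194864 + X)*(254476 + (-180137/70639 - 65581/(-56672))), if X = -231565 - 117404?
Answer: -554017000631419462699/4003253408 ≈ -1.3839e+11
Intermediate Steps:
X = -348969
(-194864 + X)*(254476 + (-180137/70639 - 65581/(-56672))) = (-194864 - 348969)*(254476 + (-180137/70639 - 65581/(-56672))) = -543833*(254476 + (-180137*1/70639 - 65581*(-1/56672))) = -543833*(254476 + (-180137/70639 + 65581/56672)) = -543833*(254476 - 5576147805/4003253408) = -543833*1018726338106403/4003253408 = -554017000631419462699/4003253408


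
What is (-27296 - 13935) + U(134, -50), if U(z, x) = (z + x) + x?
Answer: -41197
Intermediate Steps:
U(z, x) = z + 2*x (U(z, x) = (x + z) + x = z + 2*x)
(-27296 - 13935) + U(134, -50) = (-27296 - 13935) + (134 + 2*(-50)) = -41231 + (134 - 100) = -41231 + 34 = -41197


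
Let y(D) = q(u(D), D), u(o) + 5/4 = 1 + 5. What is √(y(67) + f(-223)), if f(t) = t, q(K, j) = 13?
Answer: I*√210 ≈ 14.491*I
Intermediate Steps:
u(o) = 19/4 (u(o) = -5/4 + (1 + 5) = -5/4 + 6 = 19/4)
y(D) = 13
√(y(67) + f(-223)) = √(13 - 223) = √(-210) = I*√210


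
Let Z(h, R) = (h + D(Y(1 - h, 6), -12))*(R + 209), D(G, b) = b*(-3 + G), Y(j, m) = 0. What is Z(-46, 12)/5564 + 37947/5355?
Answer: 365023/54570 ≈ 6.6891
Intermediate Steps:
Z(h, R) = (36 + h)*(209 + R) (Z(h, R) = (h - 12*(-3 + 0))*(R + 209) = (h - 12*(-3))*(209 + R) = (h + 36)*(209 + R) = (36 + h)*(209 + R))
Z(-46, 12)/5564 + 37947/5355 = (7524 + 36*12 + 209*(-46) + 12*(-46))/5564 + 37947/5355 = (7524 + 432 - 9614 - 552)*(1/5564) + 37947*(1/5355) = -2210*1/5564 + 1807/255 = -85/214 + 1807/255 = 365023/54570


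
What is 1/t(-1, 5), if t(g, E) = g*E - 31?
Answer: -1/36 ≈ -0.027778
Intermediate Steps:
t(g, E) = -31 + E*g (t(g, E) = E*g - 31 = -31 + E*g)
1/t(-1, 5) = 1/(-31 + 5*(-1)) = 1/(-31 - 5) = 1/(-36) = -1/36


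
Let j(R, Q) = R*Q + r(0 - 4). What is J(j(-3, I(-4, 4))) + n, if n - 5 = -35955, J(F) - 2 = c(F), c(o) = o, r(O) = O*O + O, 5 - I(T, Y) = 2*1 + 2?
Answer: -35939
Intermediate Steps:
I(T, Y) = 1 (I(T, Y) = 5 - (2*1 + 2) = 5 - (2 + 2) = 5 - 1*4 = 5 - 4 = 1)
r(O) = O + O² (r(O) = O² + O = O + O²)
j(R, Q) = 12 + Q*R (j(R, Q) = R*Q + (0 - 4)*(1 + (0 - 4)) = Q*R - 4*(1 - 4) = Q*R - 4*(-3) = Q*R + 12 = 12 + Q*R)
J(F) = 2 + F
n = -35950 (n = 5 - 35955 = -35950)
J(j(-3, I(-4, 4))) + n = (2 + (12 + 1*(-3))) - 35950 = (2 + (12 - 3)) - 35950 = (2 + 9) - 35950 = 11 - 35950 = -35939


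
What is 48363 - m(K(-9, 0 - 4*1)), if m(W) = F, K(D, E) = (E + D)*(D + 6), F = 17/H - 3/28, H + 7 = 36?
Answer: 39270367/812 ≈ 48363.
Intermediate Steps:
H = 29 (H = -7 + 36 = 29)
F = 389/812 (F = 17/29 - 3/28 = 389/812 ≈ 0.47906)
K(D, E) = (6 + D)*(D + E) (K(D, E) = (D + E)*(6 + D) = (6 + D)*(D + E))
m(W) = 389/812
48363 - m(K(-9, 0 - 4*1)) = 48363 - 1*389/812 = 48363 - 389/812 = 39270367/812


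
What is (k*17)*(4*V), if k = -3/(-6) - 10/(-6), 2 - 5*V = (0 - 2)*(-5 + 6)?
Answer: 1768/15 ≈ 117.87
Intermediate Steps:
V = 4/5 (V = 2/5 - (0 - 2)*(-5 + 6)/5 = 2/5 - (-2)/5 = 2/5 - 1/5*(-2) = 2/5 + 2/5 = 4/5 ≈ 0.80000)
k = 13/6 (k = -3*(-1/6) - 10*(-1/6) = 1/2 + 5/3 = 13/6 ≈ 2.1667)
(k*17)*(4*V) = ((13/6)*17)*(4*(4/5)) = (221/6)*(16/5) = 1768/15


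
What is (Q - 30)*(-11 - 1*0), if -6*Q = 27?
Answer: 759/2 ≈ 379.50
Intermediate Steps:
Q = -9/2 (Q = -1/6*27 = -9/2 ≈ -4.5000)
(Q - 30)*(-11 - 1*0) = (-9/2 - 30)*(-11 - 1*0) = -69*(-11 + 0)/2 = -69/2*(-11) = 759/2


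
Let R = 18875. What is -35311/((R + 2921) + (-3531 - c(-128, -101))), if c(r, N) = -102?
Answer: -35311/18367 ≈ -1.9225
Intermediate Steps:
-35311/((R + 2921) + (-3531 - c(-128, -101))) = -35311/((18875 + 2921) + (-3531 - 1*(-102))) = -35311/(21796 + (-3531 + 102)) = -35311/(21796 - 3429) = -35311/18367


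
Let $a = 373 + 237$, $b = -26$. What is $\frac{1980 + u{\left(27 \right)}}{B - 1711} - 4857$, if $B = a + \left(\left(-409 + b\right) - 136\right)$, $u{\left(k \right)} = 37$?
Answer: $- \frac{8122921}{1672} \approx -4858.2$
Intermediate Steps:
$a = 610$
$B = 39$ ($B = 610 - 571 = 39$)
$\frac{1980 + u{\left(27 \right)}}{B - 1711} - 4857 = \frac{1980 + 37}{39 - 1711} - 4857 = \frac{2017}{-1672} - 4857 = 2017 \left(- \frac{1}{1672}\right) - 4857 = - \frac{2017}{1672} - 4857 = - \frac{8122921}{1672}$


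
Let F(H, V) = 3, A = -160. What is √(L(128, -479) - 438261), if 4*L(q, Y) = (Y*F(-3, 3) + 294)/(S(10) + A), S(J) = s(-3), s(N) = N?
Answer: I*√46576439727/326 ≈ 662.01*I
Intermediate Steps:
S(J) = -3
L(q, Y) = -147/326 - 3*Y/652 (L(q, Y) = ((Y*3 + 294)/(-3 - 160))/4 = ((3*Y + 294)/(-163))/4 = ((294 + 3*Y)*(-1/163))/4 = (-294/163 - 3*Y/163)/4 = -147/326 - 3*Y/652)
√(L(128, -479) - 438261) = √((-147/326 - 3/652*(-479)) - 438261) = √((-147/326 + 1437/652) - 438261) = √(1143/652 - 438261) = √(-285745029/652) = I*√46576439727/326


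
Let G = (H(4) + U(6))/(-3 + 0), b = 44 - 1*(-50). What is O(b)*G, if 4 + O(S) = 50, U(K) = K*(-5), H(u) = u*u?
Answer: 644/3 ≈ 214.67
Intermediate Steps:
H(u) = u**2
U(K) = -5*K
b = 94 (b = 44 + 50 = 94)
O(S) = 46 (O(S) = -4 + 50 = 46)
G = 14/3 (G = (4**2 - 5*6)/(-3 + 0) = (16 - 30)/(-3) = -14*(-1/3) = 14/3 ≈ 4.6667)
O(b)*G = 46*(14/3) = 644/3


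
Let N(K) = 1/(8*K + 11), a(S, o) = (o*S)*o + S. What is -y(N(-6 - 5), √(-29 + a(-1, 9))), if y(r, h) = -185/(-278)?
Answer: -185/278 ≈ -0.66547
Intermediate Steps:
a(S, o) = S + S*o² (a(S, o) = (S*o)*o + S = S*o² + S = S + S*o²)
N(K) = 1/(11 + 8*K)
y(r, h) = 185/278 (y(r, h) = -185*(-1/278) = 185/278)
-y(N(-6 - 5), √(-29 + a(-1, 9))) = -1*185/278 = -185/278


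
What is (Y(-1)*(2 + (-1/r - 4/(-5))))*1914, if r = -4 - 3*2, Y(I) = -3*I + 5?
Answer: 222024/5 ≈ 44405.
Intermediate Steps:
Y(I) = 5 - 3*I
r = -10 (r = -4 - 6 = -10)
(Y(-1)*(2 + (-1/r - 4/(-5))))*1914 = ((5 - 3*(-1))*(2 + (-1/(-10) - 4/(-5))))*1914 = ((5 + 3)*(2 + (-1*(-⅒) - 4*(-⅕))))*1914 = (8*(2 + (⅒ + ⅘)))*1914 = (8*(2 + 9/10))*1914 = (8*(29/10))*1914 = (116/5)*1914 = 222024/5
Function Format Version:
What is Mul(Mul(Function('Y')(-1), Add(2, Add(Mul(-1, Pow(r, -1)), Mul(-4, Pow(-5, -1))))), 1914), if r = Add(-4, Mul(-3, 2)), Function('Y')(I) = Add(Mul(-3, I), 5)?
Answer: Rational(222024, 5) ≈ 44405.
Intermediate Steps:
Function('Y')(I) = Add(5, Mul(-3, I))
r = -10 (r = Add(-4, -6) = -10)
Mul(Mul(Function('Y')(-1), Add(2, Add(Mul(-1, Pow(r, -1)), Mul(-4, Pow(-5, -1))))), 1914) = Mul(Mul(Add(5, Mul(-3, -1)), Add(2, Add(Mul(-1, Pow(-10, -1)), Mul(-4, Pow(-5, -1))))), 1914) = Mul(Mul(Add(5, 3), Add(2, Add(Mul(-1, Rational(-1, 10)), Mul(-4, Rational(-1, 5))))), 1914) = Mul(Mul(8, Add(2, Add(Rational(1, 10), Rational(4, 5)))), 1914) = Mul(Mul(8, Add(2, Rational(9, 10))), 1914) = Mul(Mul(8, Rational(29, 10)), 1914) = Mul(Rational(116, 5), 1914) = Rational(222024, 5)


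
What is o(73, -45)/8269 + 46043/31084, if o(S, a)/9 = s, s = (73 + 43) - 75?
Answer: 392199563/257033596 ≈ 1.5259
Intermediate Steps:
s = 41 (s = 116 - 75 = 41)
o(S, a) = 369 (o(S, a) = 9*41 = 369)
o(73, -45)/8269 + 46043/31084 = 369/8269 + 46043/31084 = 392199563/257033596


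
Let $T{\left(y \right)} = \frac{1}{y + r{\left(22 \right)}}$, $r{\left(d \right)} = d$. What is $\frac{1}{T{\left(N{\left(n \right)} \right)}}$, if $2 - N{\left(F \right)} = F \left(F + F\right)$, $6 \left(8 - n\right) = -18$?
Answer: $-218$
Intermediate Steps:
$n = 11$ ($n = 8 - -3 = 8 + 3 = 11$)
$N{\left(F \right)} = 2 - 2 F^{2}$ ($N{\left(F \right)} = 2 - F \left(F + F\right) = 2 - F 2 F = 2 - 2 F^{2}$)
$T{\left(y \right)} = \frac{1}{22 + y}$ ($T{\left(y \right)} = \frac{1}{y + 22} = \frac{1}{22 + y}$)
$\frac{1}{T{\left(N{\left(n \right)} \right)}} = \frac{1}{\frac{1}{22 + \left(2 - 2 \cdot 11^{2}\right)}} = \frac{1}{\frac{1}{22 + \left(2 - 242\right)}} = \frac{1}{\frac{1}{22 - 240}} = \frac{1}{\frac{1}{-218}} = \frac{1}{- \frac{1}{218}} = -218$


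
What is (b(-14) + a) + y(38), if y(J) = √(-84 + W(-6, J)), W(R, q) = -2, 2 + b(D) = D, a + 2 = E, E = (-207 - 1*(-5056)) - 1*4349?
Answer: 482 + I*√86 ≈ 482.0 + 9.2736*I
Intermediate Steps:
E = 500 (E = (-207 + 5056) - 4349 = 4849 - 4349 = 500)
a = 498 (a = -2 + 500 = 498)
b(D) = -2 + D
y(J) = I*√86 (y(J) = √(-84 - 2) = √(-86) = I*√86)
(b(-14) + a) + y(38) = ((-2 - 14) + 498) + I*√86 = (-16 + 498) + I*√86 = 482 + I*√86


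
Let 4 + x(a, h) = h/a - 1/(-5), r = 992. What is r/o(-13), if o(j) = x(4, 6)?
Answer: -9920/23 ≈ -431.30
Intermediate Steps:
x(a, h) = -19/5 + h/a (x(a, h) = -4 + (h/a - 1/(-5)) = -4 + (h/a - 1*(-1/5)) = -4 + (h/a + 1/5) = -4 + (1/5 + h/a) = -19/5 + h/a)
o(j) = -23/10 (o(j) = -19/5 + 6/4 = -19/5 + 6*(1/4) = -19/5 + 3/2 = -23/10)
r/o(-13) = 992/(-23/10) = 992*(-10/23) = -9920/23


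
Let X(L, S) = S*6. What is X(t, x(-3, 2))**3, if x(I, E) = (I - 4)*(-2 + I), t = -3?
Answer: 9261000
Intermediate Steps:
x(I, E) = (-4 + I)*(-2 + I)
X(L, S) = 6*S
X(t, x(-3, 2))**3 = (6*(8 + (-3)**2 - 6*(-3)))**3 = (6*(8 + 9 + 18))**3 = (6*35)**3 = 210**3 = 9261000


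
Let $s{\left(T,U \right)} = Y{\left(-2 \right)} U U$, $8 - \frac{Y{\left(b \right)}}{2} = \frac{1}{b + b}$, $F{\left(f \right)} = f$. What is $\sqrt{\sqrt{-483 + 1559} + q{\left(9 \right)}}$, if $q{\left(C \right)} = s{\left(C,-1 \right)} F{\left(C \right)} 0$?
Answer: $\sqrt{2} \sqrt[4]{269} \approx 5.7273$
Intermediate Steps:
$Y{\left(b \right)} = 16 - \frac{1}{b}$ ($Y{\left(b \right)} = 16 - \frac{2}{b + b} = 16 - \frac{2}{2 b} = 16 - 2 \frac{1}{2 b} = 16 - \frac{1}{b}$)
$s{\left(T,U \right)} = \frac{33 U^{2}}{2}$ ($s{\left(T,U \right)} = \left(16 - \frac{1}{-2}\right) U U = \left(16 - - \frac{1}{2}\right) U U = \left(16 + \frac{1}{2}\right) U U = \frac{33 U}{2} U = \frac{33 U^{2}}{2}$)
$q{\left(C \right)} = 0$ ($q{\left(C \right)} = \frac{33 \left(-1\right)^{2}}{2} C 0 = \frac{33}{2} \cdot 1 C 0 = \frac{33 C}{2} \cdot 0 = 0$)
$\sqrt{\sqrt{-483 + 1559} + q{\left(9 \right)}} = \sqrt{\sqrt{-483 + 1559} + 0} = \sqrt{\sqrt{1076} + 0} = \sqrt{2 \sqrt{269} + 0} = \sqrt{2 \sqrt{269}} = \sqrt{2} \sqrt[4]{269}$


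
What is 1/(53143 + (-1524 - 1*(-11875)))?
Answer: 1/63494 ≈ 1.5750e-5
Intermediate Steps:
1/(53143 + (-1524 - 1*(-11875))) = 1/(53143 + (-1524 + 11875)) = 1/(53143 + 10351) = 1/63494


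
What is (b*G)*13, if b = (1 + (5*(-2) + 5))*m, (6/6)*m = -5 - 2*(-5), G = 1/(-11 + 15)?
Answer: -65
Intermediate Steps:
G = ¼ (G = 1/4 = ¼ ≈ 0.25000)
m = 5 (m = -5 - 2*(-5) = -5 + 10 = 5)
b = -20 (b = (1 + (5*(-2) + 5))*5 = (1 + (-10 + 5))*5 = (1 - 5)*5 = -4*5 = -20)
(b*G)*13 = -20*¼*13 = -5*13 = -65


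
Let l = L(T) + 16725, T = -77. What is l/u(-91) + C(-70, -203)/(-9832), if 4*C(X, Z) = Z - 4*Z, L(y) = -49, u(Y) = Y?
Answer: -655889147/3578848 ≈ -183.27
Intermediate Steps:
l = 16676 (l = -49 + 16725 = 16676)
C(X, Z) = -3*Z/4 (C(X, Z) = (Z - 4*Z)/4 = (-3*Z)/4 = -3*Z/4)
l/u(-91) + C(-70, -203)/(-9832) = 16676/(-91) - 3/4*(-203)/(-9832) = 16676*(-1/91) + (609/4)*(-1/9832) = -16676/91 - 609/39328 = -655889147/3578848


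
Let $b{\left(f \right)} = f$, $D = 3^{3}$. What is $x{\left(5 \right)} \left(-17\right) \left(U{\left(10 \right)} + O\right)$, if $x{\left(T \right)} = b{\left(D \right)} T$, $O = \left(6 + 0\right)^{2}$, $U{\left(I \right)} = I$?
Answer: $-105570$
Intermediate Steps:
$D = 27$
$O = 36$ ($O = 6^{2} = 36$)
$x{\left(T \right)} = 27 T$
$x{\left(5 \right)} \left(-17\right) \left(U{\left(10 \right)} + O\right) = 27 \cdot 5 \left(-17\right) \left(10 + 36\right) = 135 \left(-17\right) 46 = \left(-2295\right) 46 = -105570$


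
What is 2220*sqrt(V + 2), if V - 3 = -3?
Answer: 2220*sqrt(2) ≈ 3139.6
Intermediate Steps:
V = 0 (V = 3 - 3 = 0)
2220*sqrt(V + 2) = 2220*sqrt(0 + 2) = 2220*sqrt(2)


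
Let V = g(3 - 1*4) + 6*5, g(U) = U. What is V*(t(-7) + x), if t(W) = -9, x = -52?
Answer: -1769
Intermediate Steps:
V = 29 (V = (3 - 1*4) + 6*5 = (3 - 4) + 30 = -1 + 30 = 29)
V*(t(-7) + x) = 29*(-9 - 52) = 29*(-61) = -1769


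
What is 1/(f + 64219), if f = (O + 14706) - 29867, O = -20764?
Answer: 1/28294 ≈ 3.5343e-5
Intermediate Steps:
f = -35925 (f = (-20764 + 14706) - 29867 = -6058 - 29867 = -35925)
1/(f + 64219) = 1/(-35925 + 64219) = 1/28294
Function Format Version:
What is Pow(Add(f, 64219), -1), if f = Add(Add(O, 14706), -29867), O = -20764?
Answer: Rational(1, 28294) ≈ 3.5343e-5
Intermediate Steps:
f = -35925 (f = Add(Add(-20764, 14706), -29867) = Add(-6058, -29867) = -35925)
Pow(Add(f, 64219), -1) = Pow(Add(-35925, 64219), -1) = Pow(28294, -1) = Rational(1, 28294)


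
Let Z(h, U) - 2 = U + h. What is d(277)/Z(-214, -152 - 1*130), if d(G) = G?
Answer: -277/494 ≈ -0.56073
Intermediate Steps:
Z(h, U) = 2 + U + h (Z(h, U) = 2 + (U + h) = 2 + U + h)
d(277)/Z(-214, -152 - 1*130) = 277/(2 + (-152 - 1*130) - 214) = 277/(2 + (-152 - 130) - 214) = 277/(2 - 282 - 214) = 277/(-494) = 277*(-1/494) = -277/494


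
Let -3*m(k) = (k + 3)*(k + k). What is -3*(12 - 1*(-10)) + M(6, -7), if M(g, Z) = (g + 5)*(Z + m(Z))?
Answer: -1045/3 ≈ -348.33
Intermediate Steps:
m(k) = -2*k*(3 + k)/3 (m(k) = -(k + 3)*(k + k)/3 = -(3 + k)*2*k/3 = -2*k*(3 + k)/3)
M(g, Z) = (5 + g)*(Z - 2*Z*(3 + Z)/3) (M(g, Z) = (g + 5)*(Z - 2*Z*(3 + Z)/3) = (5 + g)*(Z - 2*Z*(3 + Z)/3))
-3*(12 - 1*(-10)) + M(6, -7) = -3*(12 - 1*(-10)) + (1/3)*(-7)*(-15 - 10*(-7) + 3*6 - 2*6*(3 - 7)) = -3*(12 + 10) + (1/3)*(-7)*(-15 + 70 + 18 - 2*6*(-4)) = -3*22 + (1/3)*(-7)*(-15 + 70 + 18 + 48) = -66 + (1/3)*(-7)*121 = -66 - 847/3 = -1045/3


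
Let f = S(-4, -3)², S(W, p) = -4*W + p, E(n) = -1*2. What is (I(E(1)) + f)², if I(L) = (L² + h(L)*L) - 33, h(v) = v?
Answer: 20736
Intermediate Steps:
E(n) = -2
I(L) = -33 + 2*L² (I(L) = (L² + L*L) - 33 = (L² + L²) - 33 = 2*L² - 33 = -33 + 2*L²)
S(W, p) = p - 4*W
f = 169 (f = (-3 - 4*(-4))² = (-3 + 16)² = 13² = 169)
(I(E(1)) + f)² = ((-33 + 2*(-2)²) + 169)² = ((-33 + 2*4) + 169)² = ((-33 + 8) + 169)² = (-25 + 169)² = 144² = 20736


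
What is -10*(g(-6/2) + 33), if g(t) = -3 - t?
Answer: -330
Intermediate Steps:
-10*(g(-6/2) + 33) = -10*((-3 - (-6)/2) + 33) = -10*((-3 - 1*(-3)) + 33) = -10*((-3 + 3) + 33) = -10*(0 + 33) = -10*33 = -330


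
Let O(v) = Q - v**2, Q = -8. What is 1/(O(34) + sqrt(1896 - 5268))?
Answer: -97/113189 - I*sqrt(843)/679134 ≈ -0.00085697 - 4.2752e-5*I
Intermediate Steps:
O(v) = -8 - v**2
1/(O(34) + sqrt(1896 - 5268)) = 1/((-8 - 1*34**2) + sqrt(1896 - 5268)) = 1/((-8 - 1*1156) + sqrt(-3372)) = 1/((-8 - 1156) + 2*I*sqrt(843)) = 1/(-1164 + 2*I*sqrt(843))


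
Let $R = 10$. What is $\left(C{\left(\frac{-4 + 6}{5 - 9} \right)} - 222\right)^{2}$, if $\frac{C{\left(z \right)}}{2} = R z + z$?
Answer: $54289$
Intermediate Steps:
$C{\left(z \right)} = 22 z$ ($C{\left(z \right)} = 2 \left(10 z + z\right) = 2 \cdot 11 z = 22 z$)
$\left(C{\left(\frac{-4 + 6}{5 - 9} \right)} - 222\right)^{2} = \left(22 \frac{-4 + 6}{5 - 9} - 222\right)^{2} = \left(22 \frac{2}{-4} - 222\right)^{2} = \left(22 \cdot 2 \left(- \frac{1}{4}\right) - 222\right)^{2} = \left(22 \left(- \frac{1}{2}\right) - 222\right)^{2} = \left(-11 - 222\right)^{2} = \left(-233\right)^{2} = 54289$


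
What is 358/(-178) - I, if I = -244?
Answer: 21537/89 ≈ 241.99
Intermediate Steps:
358/(-178) - I = 358/(-178) - 1*(-244) = 358*(-1/178) + 244 = -179/89 + 244 = 21537/89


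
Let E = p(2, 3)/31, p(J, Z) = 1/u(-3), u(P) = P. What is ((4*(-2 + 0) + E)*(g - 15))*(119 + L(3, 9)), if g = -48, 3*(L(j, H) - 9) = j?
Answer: 2018205/31 ≈ 65103.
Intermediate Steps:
p(J, Z) = -⅓ (p(J, Z) = 1/(-3) = -⅓)
L(j, H) = 9 + j/3
E = -1/93 (E = -⅓/31 = -⅓*1/31 = -1/93 ≈ -0.010753)
((4*(-2 + 0) + E)*(g - 15))*(119 + L(3, 9)) = ((4*(-2 + 0) - 1/93)*(-48 - 15))*(119 + (9 + (⅓)*3)) = ((4*(-2) - 1/93)*(-63))*(119 + (9 + 1)) = ((-8 - 1/93)*(-63))*(119 + 10) = -745/93*(-63)*129 = (15645/31)*129 = 2018205/31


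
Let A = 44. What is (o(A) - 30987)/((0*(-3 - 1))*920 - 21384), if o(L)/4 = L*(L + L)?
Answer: 1409/1944 ≈ 0.72479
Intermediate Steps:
o(L) = 8*L**2 (o(L) = 4*(L*(L + L)) = 4*(L*(2*L)) = 4*(2*L**2) = 8*L**2)
(o(A) - 30987)/((0*(-3 - 1))*920 - 21384) = (8*44**2 - 30987)/((0*(-3 - 1))*920 - 21384) = (8*1936 - 30987)/((0*(-4))*920 - 21384) = (15488 - 30987)/(0*920 - 21384) = -15499/(0 - 21384) = -15499/(-21384) = -15499*(-1/21384) = 1409/1944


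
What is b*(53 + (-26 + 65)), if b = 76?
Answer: 6992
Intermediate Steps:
b*(53 + (-26 + 65)) = 76*(53 + (-26 + 65)) = 76*(53 + 39) = 76*92 = 6992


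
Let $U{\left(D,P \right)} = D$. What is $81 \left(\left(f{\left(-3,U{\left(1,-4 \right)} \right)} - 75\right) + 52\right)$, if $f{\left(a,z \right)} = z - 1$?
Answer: $-1863$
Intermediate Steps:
$f{\left(a,z \right)} = -1 + z$
$81 \left(\left(f{\left(-3,U{\left(1,-4 \right)} \right)} - 75\right) + 52\right) = 81 \left(\left(\left(-1 + 1\right) - 75\right) + 52\right) = 81 \left(\left(0 - 75\right) + 52\right) = 81 \left(-75 + 52\right) = 81 \left(-23\right) = -1863$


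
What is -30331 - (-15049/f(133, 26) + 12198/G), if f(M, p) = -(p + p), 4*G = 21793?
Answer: -1826456903/59644 ≈ -30623.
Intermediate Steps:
G = 21793/4 (G = (1/4)*21793 = 21793/4 ≈ 5448.3)
f(M, p) = -2*p
-30331 - (-15049/f(133, 26) + 12198/G) = -30331 - (-15049/((-2*26)) + 12198/(21793/4)) = -30331 - (-15049/(-52) + 12198*(4/21793)) = -30331 - (-15049*(-1/52) + 2568/1147) = -30331 - (15049/52 + 2568/1147) = -30331 - 1*17394739/59644 = -30331 - 17394739/59644 = -1826456903/59644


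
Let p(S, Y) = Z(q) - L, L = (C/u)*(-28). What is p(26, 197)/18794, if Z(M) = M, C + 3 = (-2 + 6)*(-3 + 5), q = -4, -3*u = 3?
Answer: -72/9397 ≈ -0.0076620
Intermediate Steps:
u = -1 (u = -⅓*3 = -1)
C = 5 (C = -3 + (-2 + 6)*(-3 + 5) = -3 + 4*2 = -3 + 8 = 5)
L = 140 (L = (5/(-1))*(-28) = (5*(-1))*(-28) = -5*(-28) = 140)
p(S, Y) = -144 (p(S, Y) = -4 - 1*140 = -4 - 140 = -144)
p(26, 197)/18794 = -144/18794 = -144*1/18794 = -72/9397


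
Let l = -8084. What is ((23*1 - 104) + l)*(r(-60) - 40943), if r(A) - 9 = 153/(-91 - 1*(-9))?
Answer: 27407790265/82 ≈ 3.3424e+8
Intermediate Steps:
r(A) = 585/82 (r(A) = 9 + 153/(-91 - 1*(-9)) = 9 + 153/(-91 + 9) = 9 + 153/(-82) = 9 + 153*(-1/82) = 9 - 153/82 = 585/82)
((23*1 - 104) + l)*(r(-60) - 40943) = ((23*1 - 104) - 8084)*(585/82 - 40943) = ((23 - 104) - 8084)*(-3356741/82) = (-81 - 8084)*(-3356741/82) = -8165*(-3356741/82) = 27407790265/82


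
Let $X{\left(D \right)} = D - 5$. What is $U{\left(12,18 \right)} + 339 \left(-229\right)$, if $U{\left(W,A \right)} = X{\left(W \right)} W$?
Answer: $-77547$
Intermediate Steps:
$X{\left(D \right)} = -5 + D$
$U{\left(W,A \right)} = W \left(-5 + W\right)$ ($U{\left(W,A \right)} = \left(-5 + W\right) W = W \left(-5 + W\right)$)
$U{\left(12,18 \right)} + 339 \left(-229\right) = 12 \left(-5 + 12\right) + 339 \left(-229\right) = 12 \cdot 7 - 77631 = 84 - 77631 = -77547$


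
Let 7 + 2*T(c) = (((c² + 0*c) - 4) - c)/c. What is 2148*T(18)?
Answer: 31504/3 ≈ 10501.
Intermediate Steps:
T(c) = -7/2 + (-4 + c² - c)/(2*c) (T(c) = -7/2 + ((((c² + 0*c) - 4) - c)/c)/2 = -7/2 + ((((c² + 0) - 4) - c)/c)/2 = -7/2 + (((c² - 4) - c)/c)/2 = -7/2 + (((-4 + c²) - c)/c)/2 = -7/2 + ((-4 + c² - c)/c)/2 = -7/2 + (-4 + c² - c)/(2*c))
2148*T(18) = 2148*(-4 + (½)*18 - 2/18) = 2148*(-4 + 9 - 2*1/18) = 2148*(-4 + 9 - ⅑) = 2148*(44/9) = 31504/3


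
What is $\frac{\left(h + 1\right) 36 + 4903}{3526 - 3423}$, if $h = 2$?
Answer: $\frac{5011}{103} \approx 48.651$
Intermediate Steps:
$\frac{\left(h + 1\right) 36 + 4903}{3526 - 3423} = \frac{\left(2 + 1\right) 36 + 4903}{3526 - 3423} = \frac{3 \cdot 36 + 4903}{103} = \left(108 + 4903\right) \frac{1}{103} = 5011 \cdot \frac{1}{103} = \frac{5011}{103}$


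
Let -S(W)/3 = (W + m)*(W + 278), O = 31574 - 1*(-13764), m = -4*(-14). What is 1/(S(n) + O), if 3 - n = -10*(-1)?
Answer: 1/5501 ≈ 0.00018179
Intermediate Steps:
m = 56
O = 45338 (O = 31574 + 13764 = 45338)
n = -7 (n = 3 - (-10)*(-1) = 3 - 1*10 = 3 - 10 = -7)
S(W) = -3*(56 + W)*(278 + W) (S(W) = -3*(W + 56)*(W + 278) = -3*(56 + W)*(278 + W))
1/(S(n) + O) = 1/((-46704 - 1002*(-7) - 3*(-7)²) + 45338) = 1/((-46704 + 7014 - 3*49) + 45338) = 1/((-46704 + 7014 - 147) + 45338) = 1/(-39837 + 45338) = 1/5501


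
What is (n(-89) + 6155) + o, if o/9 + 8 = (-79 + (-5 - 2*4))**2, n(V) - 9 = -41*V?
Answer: 85917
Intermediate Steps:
n(V) = 9 - 41*V
o = 76104 (o = -72 + 9*(-79 + (-5 - 2*4))**2 = -72 + 9*(-79 + (-5 - 8))**2 = -72 + 9*(-79 - 13)**2 = -72 + 9*(-92)**2 = -72 + 9*8464 = -72 + 76176 = 76104)
(n(-89) + 6155) + o = ((9 - 41*(-89)) + 6155) + 76104 = ((9 + 3649) + 6155) + 76104 = (3658 + 6155) + 76104 = 9813 + 76104 = 85917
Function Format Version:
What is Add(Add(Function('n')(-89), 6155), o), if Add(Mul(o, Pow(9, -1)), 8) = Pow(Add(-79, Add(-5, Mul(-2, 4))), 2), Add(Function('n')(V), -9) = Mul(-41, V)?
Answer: 85917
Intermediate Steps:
Function('n')(V) = Add(9, Mul(-41, V))
o = 76104 (o = Add(-72, Mul(9, Pow(Add(-79, Add(-5, Mul(-2, 4))), 2))) = Add(-72, Mul(9, Pow(Add(-79, Add(-5, -8)), 2))) = Add(-72, Mul(9, Pow(Add(-79, -13), 2))) = Add(-72, Mul(9, Pow(-92, 2))) = Add(-72, Mul(9, 8464)) = Add(-72, 76176) = 76104)
Add(Add(Function('n')(-89), 6155), o) = Add(Add(Add(9, Mul(-41, -89)), 6155), 76104) = Add(Add(Add(9, 3649), 6155), 76104) = Add(Add(3658, 6155), 76104) = Add(9813, 76104) = 85917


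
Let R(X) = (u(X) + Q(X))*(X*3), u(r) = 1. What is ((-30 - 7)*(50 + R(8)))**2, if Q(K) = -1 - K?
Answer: 27604516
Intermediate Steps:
R(X) = -3*X**2 (R(X) = (1 + (-1 - X))*(X*3) = (-X)*(3*X) = -3*X**2)
((-30 - 7)*(50 + R(8)))**2 = ((-30 - 7)*(50 - 3*8**2))**2 = (-37*(50 - 3*64))**2 = (-37*(50 - 192))**2 = (-37*(-142))**2 = 5254**2 = 27604516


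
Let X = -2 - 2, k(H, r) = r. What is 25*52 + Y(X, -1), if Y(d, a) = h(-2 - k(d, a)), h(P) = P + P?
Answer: 1298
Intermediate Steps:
X = -4
h(P) = 2*P
Y(d, a) = -4 - 2*a (Y(d, a) = 2*(-2 - a) = -4 - 2*a)
25*52 + Y(X, -1) = 25*52 + (-4 - 2*(-1)) = 1300 + (-4 + 2) = 1300 - 2 = 1298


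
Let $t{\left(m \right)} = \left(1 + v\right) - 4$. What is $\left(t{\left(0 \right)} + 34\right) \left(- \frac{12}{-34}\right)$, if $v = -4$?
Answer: $\frac{162}{17} \approx 9.5294$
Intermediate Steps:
$t{\left(m \right)} = -7$ ($t{\left(m \right)} = \left(1 - 4\right) - 4 = -3 - 4 = -7$)
$\left(t{\left(0 \right)} + 34\right) \left(- \frac{12}{-34}\right) = \left(-7 + 34\right) \left(- \frac{12}{-34}\right) = 27 \left(\left(-12\right) \left(- \frac{1}{34}\right)\right) = 27 \cdot \frac{6}{17} = \frac{162}{17}$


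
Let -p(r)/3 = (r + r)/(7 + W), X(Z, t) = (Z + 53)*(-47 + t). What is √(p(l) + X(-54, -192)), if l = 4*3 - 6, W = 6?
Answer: √39923/13 ≈ 15.370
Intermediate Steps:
X(Z, t) = (-47 + t)*(53 + Z) (X(Z, t) = (53 + Z)*(-47 + t) = (-47 + t)*(53 + Z))
l = 6 (l = 12 - 6 = 6)
p(r) = -6*r/13 (p(r) = -3*(r + r)/(7 + 6) = -3*2*r/13 = -6*r/13)
√(p(l) + X(-54, -192)) = √(-6/13*6 + (-2491 - 47*(-54) + 53*(-192) - 54*(-192))) = √(-36/13 + (-2491 + 2538 - 10176 + 10368)) = √(-36/13 + 239) = √(3071/13) = √39923/13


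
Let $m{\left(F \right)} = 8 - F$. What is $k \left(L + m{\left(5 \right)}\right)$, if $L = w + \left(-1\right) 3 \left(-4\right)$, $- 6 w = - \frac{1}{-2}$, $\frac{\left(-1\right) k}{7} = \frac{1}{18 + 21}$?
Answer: $- \frac{1253}{468} \approx -2.6773$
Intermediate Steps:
$k = - \frac{7}{39}$ ($k = - \frac{7}{18 + 21} = - \frac{7}{39} \approx -0.17949$)
$w = - \frac{1}{12}$ ($w = - \frac{\left(-1\right) \frac{1}{-2}}{6} = - \frac{\left(-1\right) \left(- \frac{1}{2}\right)}{6} = \left(- \frac{1}{6}\right) \frac{1}{2} = - \frac{1}{12} \approx -0.083333$)
$L = \frac{143}{12}$ ($L = - \frac{1}{12} + \left(-1\right) 3 \left(-4\right) = - \frac{1}{12} - -12 = - \frac{1}{12} + 12 = \frac{143}{12} \approx 11.917$)
$k \left(L + m{\left(5 \right)}\right) = - \frac{7 \left(\frac{143}{12} + \left(8 - 5\right)\right)}{39} = - \frac{7 \left(\frac{143}{12} + 3\right)}{39} = \left(- \frac{7}{39}\right) \frac{179}{12} = - \frac{1253}{468}$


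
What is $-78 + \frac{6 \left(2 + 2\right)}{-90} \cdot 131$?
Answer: $- \frac{1694}{15} \approx -112.93$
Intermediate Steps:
$-78 + \frac{6 \left(2 + 2\right)}{-90} \cdot 131 = -78 + 6 \cdot 4 \left(- \frac{1}{90}\right) 131 = -78 + 24 \left(- \frac{1}{90}\right) 131 = -78 - \frac{524}{15} = - \frac{1694}{15}$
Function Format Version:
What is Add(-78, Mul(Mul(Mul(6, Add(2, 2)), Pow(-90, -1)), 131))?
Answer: Rational(-1694, 15) ≈ -112.93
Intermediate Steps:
Add(-78, Mul(Mul(Mul(6, Add(2, 2)), Pow(-90, -1)), 131)) = Add(-78, Mul(Mul(Mul(6, 4), Rational(-1, 90)), 131)) = Add(-78, Mul(Mul(24, Rational(-1, 90)), 131)) = Add(-78, Mul(Rational(-4, 15), 131)) = Add(-78, Rational(-524, 15)) = Rational(-1694, 15)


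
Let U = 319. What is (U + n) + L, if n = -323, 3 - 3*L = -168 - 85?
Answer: 244/3 ≈ 81.333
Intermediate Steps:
L = 256/3 (L = 1 - (-168 - 85)/3 = 1 - 1/3*(-253) = 1 + 253/3 = 256/3 ≈ 85.333)
(U + n) + L = (319 - 323) + 256/3 = -4 + 256/3 = 244/3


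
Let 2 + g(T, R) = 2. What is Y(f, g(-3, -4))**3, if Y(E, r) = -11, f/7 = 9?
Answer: -1331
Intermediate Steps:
f = 63 (f = 7*9 = 63)
g(T, R) = 0 (g(T, R) = -2 + 2 = 0)
Y(f, g(-3, -4))**3 = (-11)**3 = -1331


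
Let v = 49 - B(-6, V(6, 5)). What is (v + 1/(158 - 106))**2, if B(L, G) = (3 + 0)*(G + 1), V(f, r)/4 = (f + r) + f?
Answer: 67486225/2704 ≈ 24958.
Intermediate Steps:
V(f, r) = 4*r + 8*f (V(f, r) = 4*((f + r) + f) = 4*(r + 2*f) = 4*r + 8*f)
B(L, G) = 3 + 3*G (B(L, G) = 3*(1 + G) = 3 + 3*G)
v = -158 (v = 49 - (3 + 3*(4*5 + 8*6)) = 49 - (3 + 3*(20 + 48)) = 49 - (3 + 3*68) = 49 - (3 + 204) = 49 - 1*207 = 49 - 207 = -158)
(v + 1/(158 - 106))**2 = (-158 + 1/(158 - 106))**2 = (-158 + 1/52)**2 = (-8215/52)**2 = 67486225/2704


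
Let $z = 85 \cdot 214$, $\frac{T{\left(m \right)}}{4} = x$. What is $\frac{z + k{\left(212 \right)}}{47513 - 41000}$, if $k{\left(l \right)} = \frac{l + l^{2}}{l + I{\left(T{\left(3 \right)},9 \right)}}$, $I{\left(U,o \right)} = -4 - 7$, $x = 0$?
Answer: $\frac{1233782}{436371} \approx 2.8274$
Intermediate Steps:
$T{\left(m \right)} = 0$ ($T{\left(m \right)} = 4 \cdot 0 = 0$)
$I{\left(U,o \right)} = -11$ ($I{\left(U,o \right)} = -4 - 7 = -11$)
$k{\left(l \right)} = \frac{l + l^{2}}{-11 + l}$ ($k{\left(l \right)} = \frac{l + l^{2}}{l - 11} = \frac{l + l^{2}}{-11 + l}$)
$z = 18190$
$\frac{z + k{\left(212 \right)}}{47513 - 41000} = \frac{18190 + \frac{212 \left(1 + 212\right)}{-11 + 212}}{47513 - 41000} = \frac{18190 + 212 \cdot \frac{1}{201} \cdot 213}{6513} = \left(18190 + 212 \cdot \frac{1}{201} \cdot 213\right) \frac{1}{6513} = \left(18190 + \frac{15052}{67}\right) \frac{1}{6513} = \frac{1233782}{67} \cdot \frac{1}{6513} = \frac{1233782}{436371}$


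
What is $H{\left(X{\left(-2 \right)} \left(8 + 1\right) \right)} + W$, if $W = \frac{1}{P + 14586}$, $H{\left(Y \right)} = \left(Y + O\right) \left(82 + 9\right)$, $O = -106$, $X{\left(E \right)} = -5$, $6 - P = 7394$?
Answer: $- \frac{98907717}{7198} \approx -13741.0$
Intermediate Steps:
$P = -7388$ ($P = 6 - 7394 = -7388$)
$H{\left(Y \right)} = -9646 + 91 Y$ ($H{\left(Y \right)} = \left(Y - 106\right) \left(82 + 9\right) = \left(-106 + Y\right) 91 = -9646 + 91 Y$)
$W = \frac{1}{7198}$ ($W = \frac{1}{-7388 + 14586} = \frac{1}{7198} \approx 0.00013893$)
$H{\left(X{\left(-2 \right)} \left(8 + 1\right) \right)} + W = \left(-9646 + 91 \left(- 5 \left(8 + 1\right)\right)\right) + \frac{1}{7198} = \left(-9646 + 91 \left(\left(-5\right) 9\right)\right) + \frac{1}{7198} = \left(-9646 + 91 \left(-45\right)\right) + \frac{1}{7198} = \left(-9646 - 4095\right) + \frac{1}{7198} = -13741 + \frac{1}{7198} = - \frac{98907717}{7198}$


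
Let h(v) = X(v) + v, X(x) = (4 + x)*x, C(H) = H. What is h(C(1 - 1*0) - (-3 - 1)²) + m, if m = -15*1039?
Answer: -15435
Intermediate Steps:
X(x) = x*(4 + x)
m = -15585
h(v) = v + v*(4 + v) (h(v) = v*(4 + v) + v = v + v*(4 + v))
h(C(1 - 1*0) - (-3 - 1)²) + m = ((1 - 1*0) - (-3 - 1)²)*(5 + ((1 - 1*0) - (-3 - 1)²)) - 15585 = ((1 + 0) - 1*(-4)²)*(5 + ((1 + 0) - 1*(-4)²)) - 15585 = (1 - 1*16)*(5 + (1 - 1*16)) - 15585 = (1 - 16)*(5 + (1 - 16)) - 15585 = -15*(5 - 15) - 15585 = -15*(-10) - 15585 = 150 - 15585 = -15435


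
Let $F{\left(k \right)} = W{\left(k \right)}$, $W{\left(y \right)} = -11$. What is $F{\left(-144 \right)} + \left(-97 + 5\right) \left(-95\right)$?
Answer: $8729$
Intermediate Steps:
$F{\left(k \right)} = -11$
$F{\left(-144 \right)} + \left(-97 + 5\right) \left(-95\right) = -11 + \left(-97 + 5\right) \left(-95\right) = -11 - -8740 = -11 + 8740 = 8729$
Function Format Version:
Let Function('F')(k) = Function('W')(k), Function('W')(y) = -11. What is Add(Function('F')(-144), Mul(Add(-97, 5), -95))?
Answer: 8729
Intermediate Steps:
Function('F')(k) = -11
Add(Function('F')(-144), Mul(Add(-97, 5), -95)) = Add(-11, Mul(Add(-97, 5), -95)) = Add(-11, Mul(-92, -95)) = Add(-11, 8740) = 8729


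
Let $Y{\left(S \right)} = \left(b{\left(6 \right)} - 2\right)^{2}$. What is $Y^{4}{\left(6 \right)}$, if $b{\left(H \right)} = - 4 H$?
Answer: $208827064576$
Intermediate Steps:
$Y{\left(S \right)} = 676$ ($Y{\left(S \right)} = \left(\left(-4\right) 6 - 2\right)^{2} = \left(-24 - 2\right)^{2} = \left(-26\right)^{2} = 676$)
$Y^{4}{\left(6 \right)} = 676^{4} = 208827064576$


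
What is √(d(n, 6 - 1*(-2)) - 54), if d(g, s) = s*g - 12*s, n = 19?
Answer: √2 ≈ 1.4142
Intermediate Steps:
d(g, s) = -12*s + g*s (d(g, s) = g*s - 12*s = -12*s + g*s)
√(d(n, 6 - 1*(-2)) - 54) = √((6 - 1*(-2))*(-12 + 19) - 54) = √((6 + 2)*7 - 54) = √(8*7 - 54) = √(56 - 54) = √2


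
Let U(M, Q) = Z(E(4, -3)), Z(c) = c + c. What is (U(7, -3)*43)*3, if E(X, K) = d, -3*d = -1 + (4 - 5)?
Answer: 172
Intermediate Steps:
d = 2/3 (d = -(-1 + (4 - 5))/3 = -(-1 - 1)/3 = -1/3*(-2) = 2/3 ≈ 0.66667)
E(X, K) = 2/3
Z(c) = 2*c
U(M, Q) = 4/3 (U(M, Q) = 2*(2/3) = 4/3)
(U(7, -3)*43)*3 = ((4/3)*43)*3 = (172/3)*3 = 172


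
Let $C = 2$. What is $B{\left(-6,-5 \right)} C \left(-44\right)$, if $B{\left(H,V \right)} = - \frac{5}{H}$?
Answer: $- \frac{220}{3} \approx -73.333$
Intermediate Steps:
$B{\left(-6,-5 \right)} C \left(-44\right) = - \frac{5}{-6} \cdot 2 \left(-44\right) = \left(-5\right) \left(- \frac{1}{6}\right) 2 \left(-44\right) = \frac{5}{6} \cdot 2 \left(-44\right) = \frac{5}{3} \left(-44\right) = - \frac{220}{3}$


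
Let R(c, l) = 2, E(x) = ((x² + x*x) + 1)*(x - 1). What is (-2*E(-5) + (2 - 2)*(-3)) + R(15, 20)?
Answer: 614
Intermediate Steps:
E(x) = (1 + 2*x²)*(-1 + x) (E(x) = ((x² + x²) + 1)*(-1 + x) = (2*x² + 1)*(-1 + x) = (1 + 2*x²)*(-1 + x))
(-2*E(-5) + (2 - 2)*(-3)) + R(15, 20) = (-2*(-1 - 5 - 2*(-5)² + 2*(-5)³) + (2 - 2)*(-3)) + 2 = (-2*(-1 - 5 - 2*25 + 2*(-125)) + 0*(-3)) + 2 = (-2*(-1 - 5 - 50 - 250) + 0) + 2 = (-2*(-306) + 0) + 2 = (612 + 0) + 2 = 612 + 2 = 614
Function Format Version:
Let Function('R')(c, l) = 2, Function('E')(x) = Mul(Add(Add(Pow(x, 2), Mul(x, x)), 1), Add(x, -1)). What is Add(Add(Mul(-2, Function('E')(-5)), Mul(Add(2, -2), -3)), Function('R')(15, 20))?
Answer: 614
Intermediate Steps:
Function('E')(x) = Mul(Add(1, Mul(2, Pow(x, 2))), Add(-1, x)) (Function('E')(x) = Mul(Add(Add(Pow(x, 2), Pow(x, 2)), 1), Add(-1, x)) = Mul(Add(Mul(2, Pow(x, 2)), 1), Add(-1, x)) = Mul(Add(1, Mul(2, Pow(x, 2))), Add(-1, x)))
Add(Add(Mul(-2, Function('E')(-5)), Mul(Add(2, -2), -3)), Function('R')(15, 20)) = Add(Add(Mul(-2, Add(-1, -5, Mul(-2, Pow(-5, 2)), Mul(2, Pow(-5, 3)))), Mul(Add(2, -2), -3)), 2) = Add(Add(Mul(-2, Add(-1, -5, Mul(-2, 25), Mul(2, -125))), Mul(0, -3)), 2) = Add(Add(Mul(-2, Add(-1, -5, -50, -250)), 0), 2) = Add(Add(Mul(-2, -306), 0), 2) = Add(Add(612, 0), 2) = Add(612, 2) = 614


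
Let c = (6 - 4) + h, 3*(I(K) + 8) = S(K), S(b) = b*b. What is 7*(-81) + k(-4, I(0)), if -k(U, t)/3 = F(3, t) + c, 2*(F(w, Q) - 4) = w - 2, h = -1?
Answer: -1167/2 ≈ -583.50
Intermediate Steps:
S(b) = b²
I(K) = -8 + K²/3
F(w, Q) = 3 + w/2 (F(w, Q) = 4 + (w - 2)/2 = 4 + (-2 + w)/2 = 4 + (-1 + w/2) = 3 + w/2)
c = 1 (c = (6 - 4) - 1 = 2 - 1 = 1)
k(U, t) = -33/2 (k(U, t) = -3*((3 + (½)*3) + 1) = -3*((3 + 3/2) + 1) = -3*(9/2 + 1) = -3*11/2 = -33/2)
7*(-81) + k(-4, I(0)) = 7*(-81) - 33/2 = -567 - 33/2 = -1167/2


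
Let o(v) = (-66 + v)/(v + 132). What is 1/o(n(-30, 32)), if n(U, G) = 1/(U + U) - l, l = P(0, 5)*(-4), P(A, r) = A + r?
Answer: -829/251 ≈ -3.3028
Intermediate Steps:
l = -20 (l = (0 + 5)*(-4) = 5*(-4) = -20)
n(U, G) = 20 + 1/(2*U) (n(U, G) = 1/(U + U) - 1*(-20) = 1/(2*U) + 20 = 20 + 1/(2*U))
o(v) = (-66 + v)/(132 + v)
1/o(n(-30, 32)) = 1/((-66 + (20 + (1/2)/(-30)))/(132 + (20 + (1/2)/(-30)))) = 1/((-66 + (20 + (1/2)*(-1/30)))/(132 + (20 + (1/2)*(-1/30)))) = 1/((-66 + (20 - 1/60))/(132 + (20 - 1/60))) = 1/((-66 + 1199/60)/(132 + 1199/60)) = 1/(-2761/60/(9119/60)) = 1/((60/9119)*(-2761/60)) = 1/(-251/829) = -829/251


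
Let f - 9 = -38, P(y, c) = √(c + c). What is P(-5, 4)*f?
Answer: -58*√2 ≈ -82.024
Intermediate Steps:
P(y, c) = √2*√c (P(y, c) = √(2*c) = √2*√c)
f = -29 (f = 9 - 38 = -29)
P(-5, 4)*f = (√2*√4)*(-29) = (√2*2)*(-29) = (2*√2)*(-29) = -58*√2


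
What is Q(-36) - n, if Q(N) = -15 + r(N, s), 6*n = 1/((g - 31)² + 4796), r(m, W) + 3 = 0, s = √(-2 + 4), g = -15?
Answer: -746497/41472 ≈ -18.000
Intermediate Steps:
s = √2 ≈ 1.4142
r(m, W) = -3 (r(m, W) = -3 + 0 = -3)
n = 1/41472 (n = 1/(6*((-15 - 31)² + 4796)) = 1/(6*((-46)² + 4796)) = 1/(6*(2116 + 4796)) = (⅙)/6912 = (⅙)*(1/6912) = 1/41472 ≈ 2.4113e-5)
Q(N) = -18 (Q(N) = -15 - 3 = -18)
Q(-36) - n = -18 - 1*1/41472 = -18 - 1/41472 = -746497/41472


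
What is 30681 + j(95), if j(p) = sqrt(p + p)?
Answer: 30681 + sqrt(190) ≈ 30695.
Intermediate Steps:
j(p) = sqrt(2)*sqrt(p) (j(p) = sqrt(2*p) = sqrt(2)*sqrt(p))
30681 + j(95) = 30681 + sqrt(2)*sqrt(95) = 30681 + sqrt(190)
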